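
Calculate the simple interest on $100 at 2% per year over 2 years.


Use the formula I = P x R x T / 100
P x R x T = 100 x 2 x 2 = 400
I = 400 / 100 = $4

$4


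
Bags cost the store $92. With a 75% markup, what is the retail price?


Calculate the markup amount:
75% of $92 = $69
Add to cost:
$92 + $69 = $161

$161


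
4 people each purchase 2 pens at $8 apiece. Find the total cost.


Cost per person:
2 x $8 = $16
Group total:
4 x $16 = $64

$64


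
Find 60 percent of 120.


Convert percentage to decimal:
60% = 0.6
Multiply:
120 x 0.6 = 72

72


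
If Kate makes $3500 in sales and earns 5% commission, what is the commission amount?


Convert rate to decimal:
5% = 0.05
Multiply by sales:
$3500 x 0.05 = $175

$175


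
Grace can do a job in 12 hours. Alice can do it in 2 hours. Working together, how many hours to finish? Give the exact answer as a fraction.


Grace's rate: 1/12 of the job per hour
Alice's rate: 1/2 of the job per hour
Combined rate: 1/12 + 1/2 = 7/12 per hour
Time = 1 / (7/12) = 12/7 hours (≈ 1.71 hours)

12/7 hours


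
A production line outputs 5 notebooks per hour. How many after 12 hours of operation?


Production rate: 5 notebooks per hour
Time: 12 hours
Total: 5 x 12 = 60 notebooks

60 notebooks


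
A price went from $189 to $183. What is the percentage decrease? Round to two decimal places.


Find the absolute change:
|183 - 189| = 6
Divide by original and multiply by 100:
6 / 189 x 100 = 3.1746...% ≈ 3.17%

3.17%


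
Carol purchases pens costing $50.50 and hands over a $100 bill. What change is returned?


Start with the amount paid:
$100
Subtract the price:
$100 - $50.50 = $49.50

$49.50


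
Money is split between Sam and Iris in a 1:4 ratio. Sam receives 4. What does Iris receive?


Find the multiplier:
4 / 1 = 4
Apply to Iris's share:
4 x 4 = 16

16


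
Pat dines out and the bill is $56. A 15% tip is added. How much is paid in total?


Calculate the tip:
15% of $56 = $8.40
Add tip to meal cost:
$56 + $8.40 = $64.40

$64.40


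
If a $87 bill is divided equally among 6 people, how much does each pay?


Total bill: $87
Number of people: 6
Each pays: $87 / 6 = $14.50

$14.50


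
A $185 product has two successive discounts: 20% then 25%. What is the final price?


First discount:
20% of $185 = $37
Price after first discount:
$185 - $37 = $148
Second discount:
25% of $148 = $37
Final price:
$148 - $37 = $111

$111


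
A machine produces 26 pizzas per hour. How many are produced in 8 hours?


Production rate: 26 pizzas per hour
Time: 8 hours
Total: 26 x 8 = 208 pizzas

208 pizzas


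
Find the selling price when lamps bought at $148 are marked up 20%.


Calculate the markup amount:
20% of $148 = $29.60
Add to cost:
$148 + $29.60 = $177.60

$177.60


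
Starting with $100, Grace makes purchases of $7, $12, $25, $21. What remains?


Add up expenses:
$7 + $12 + $25 + $21 = $65
Subtract from budget:
$100 - $65 = $35

$35


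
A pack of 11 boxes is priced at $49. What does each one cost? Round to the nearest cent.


Total cost: $49
Number of items: 11
Unit price: $49 / 11 = $4.4545... ≈ $4.45

$4.45


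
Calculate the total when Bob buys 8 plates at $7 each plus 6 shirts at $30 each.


Cost of plates:
8 x $7 = $56
Cost of shirts:
6 x $30 = $180
Add both:
$56 + $180 = $236

$236


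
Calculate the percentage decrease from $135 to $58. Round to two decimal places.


Find the absolute change:
|58 - 135| = 77
Divide by original and multiply by 100:
77 / 135 x 100 = 57.0370...% ≈ 57.04%

57.04%


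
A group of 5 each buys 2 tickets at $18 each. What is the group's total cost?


Cost per person:
2 x $18 = $36
Group total:
5 x $36 = $180

$180


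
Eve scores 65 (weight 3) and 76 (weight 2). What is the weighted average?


Weighted sum:
3 x 65 + 2 x 76 = 347
Total weight:
3 + 2 = 5
Weighted average:
347 / 5 = 69.4

69.4


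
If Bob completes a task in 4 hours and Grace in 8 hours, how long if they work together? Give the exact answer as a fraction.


Bob's rate: 1/4 of the job per hour
Grace's rate: 1/8 of the job per hour
Combined rate: 1/4 + 1/8 = 3/8 per hour
Time = 1 / (3/8) = 8/3 hours (≈ 2.67 hours)

8/3 hours


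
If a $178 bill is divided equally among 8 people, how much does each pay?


Total bill: $178
Number of people: 8
Each pays: $178 / 8 = $22.25

$22.25


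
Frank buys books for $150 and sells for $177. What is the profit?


Selling price = $177
Cost price = $150
Profit = selling price - cost price:
Profit = $177 - $150 = $27

$27


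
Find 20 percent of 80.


Convert percentage to decimal:
20% = 0.2
Multiply:
80 x 0.2 = 16

16


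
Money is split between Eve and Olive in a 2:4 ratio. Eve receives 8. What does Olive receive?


Find the multiplier:
8 / 2 = 4
Apply to Olive's share:
4 x 4 = 16

16


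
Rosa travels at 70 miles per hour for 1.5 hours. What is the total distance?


Use the formula: distance = speed x time
Speed = 70 mph, Time = 1.5 hours
70 x 1.5 = 105 miles

105 miles


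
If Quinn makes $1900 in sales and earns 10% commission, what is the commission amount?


Convert rate to decimal:
10% = 0.1
Multiply by sales:
$1900 x 0.1 = $190

$190


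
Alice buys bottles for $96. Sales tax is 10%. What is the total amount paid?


Calculate the tax:
10% of $96 = $9.60
Add tax to price:
$96 + $9.60 = $105.60

$105.60


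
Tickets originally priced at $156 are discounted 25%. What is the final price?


Calculate the discount amount:
25% of $156 = $39
Subtract from original:
$156 - $39 = $117

$117


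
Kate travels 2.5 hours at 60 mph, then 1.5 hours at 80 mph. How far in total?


Leg 1 distance:
60 x 2.5 = 150 miles
Leg 2 distance:
80 x 1.5 = 120 miles
Total distance:
150 + 120 = 270 miles

270 miles


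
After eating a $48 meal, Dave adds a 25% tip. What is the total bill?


Calculate the tip:
25% of $48 = $12
Add tip to meal cost:
$48 + $12 = $60

$60


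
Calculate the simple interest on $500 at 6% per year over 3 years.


Use the formula I = P x R x T / 100
P x R x T = 500 x 6 x 3 = 9000
I = 9000 / 100 = $90

$90


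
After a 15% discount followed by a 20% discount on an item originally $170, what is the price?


First discount:
15% of $170 = $25.50
Price after first discount:
$170 - $25.50 = $144.50
Second discount:
20% of $144.50 = $28.90
Final price:
$144.50 - $28.90 = $115.60

$115.60


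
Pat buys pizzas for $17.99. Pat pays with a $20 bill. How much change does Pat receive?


Start with the amount paid:
$20
Subtract the price:
$20 - $17.99 = $2.01

$2.01


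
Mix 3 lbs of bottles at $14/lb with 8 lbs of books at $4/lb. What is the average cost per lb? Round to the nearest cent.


Cost of bottles:
3 x $14 = $42
Cost of books:
8 x $4 = $32
Total cost: $42 + $32 = $74
Total weight: 11 lbs
Average: $74 / 11 = $6.7272... ≈ $6.73/lb

$6.73/lb


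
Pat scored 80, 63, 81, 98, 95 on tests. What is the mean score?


Add the scores:
80 + 63 + 81 + 98 + 95 = 417
Divide by the number of tests:
417 / 5 = 83.4

83.4


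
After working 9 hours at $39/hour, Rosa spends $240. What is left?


Calculate earnings:
9 x $39 = $351
Subtract spending:
$351 - $240 = $111

$111


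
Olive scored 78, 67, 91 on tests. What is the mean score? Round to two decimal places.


Add the scores:
78 + 67 + 91 = 236
Divide by the number of tests:
236 / 3 = 78.6666... ≈ 78.67

78.67


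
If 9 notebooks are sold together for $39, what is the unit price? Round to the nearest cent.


Total cost: $39
Number of items: 9
Unit price: $39 / 9 = $4.3333... ≈ $4.33

$4.33


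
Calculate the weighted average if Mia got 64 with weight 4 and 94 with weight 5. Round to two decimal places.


Weighted sum:
4 x 64 + 5 x 94 = 726
Total weight:
4 + 5 = 9
Weighted average:
726 / 9 = 80.6666... ≈ 80.67

80.67


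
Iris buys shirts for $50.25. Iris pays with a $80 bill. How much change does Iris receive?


Start with the amount paid:
$80
Subtract the price:
$80 - $50.25 = $29.75

$29.75


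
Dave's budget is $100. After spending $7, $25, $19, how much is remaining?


Add up expenses:
$7 + $25 + $19 = $51
Subtract from budget:
$100 - $51 = $49

$49


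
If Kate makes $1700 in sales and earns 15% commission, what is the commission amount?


Convert rate to decimal:
15% = 0.15
Multiply by sales:
$1700 x 0.15 = $255

$255


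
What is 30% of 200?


Convert percentage to decimal:
30% = 0.3
Multiply:
200 x 0.3 = 60

60


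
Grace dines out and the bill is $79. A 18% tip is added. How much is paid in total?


Calculate the tip:
18% of $79 = $14.22
Add tip to meal cost:
$79 + $14.22 = $93.22

$93.22


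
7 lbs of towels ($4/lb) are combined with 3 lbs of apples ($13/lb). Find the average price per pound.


Cost of towels:
7 x $4 = $28
Cost of apples:
3 x $13 = $39
Total cost: $28 + $39 = $67
Total weight: 10 lbs
Average: $67 / 10 = $6.70/lb

$6.70/lb


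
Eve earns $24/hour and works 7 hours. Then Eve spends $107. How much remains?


Calculate earnings:
7 x $24 = $168
Subtract spending:
$168 - $107 = $61

$61


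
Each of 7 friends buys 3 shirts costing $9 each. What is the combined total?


Cost per person:
3 x $9 = $27
Group total:
7 x $27 = $189

$189


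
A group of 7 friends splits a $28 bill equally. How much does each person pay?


Total bill: $28
Number of people: 7
Each pays: $28 / 7 = $4

$4


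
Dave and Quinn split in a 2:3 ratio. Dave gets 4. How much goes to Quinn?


Find the multiplier:
4 / 2 = 2
Apply to Quinn's share:
3 x 2 = 6

6


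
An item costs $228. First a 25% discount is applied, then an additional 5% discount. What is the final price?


First discount:
25% of $228 = $57
Price after first discount:
$228 - $57 = $171
Second discount:
5% of $171 = $8.55
Final price:
$171 - $8.55 = $162.45

$162.45


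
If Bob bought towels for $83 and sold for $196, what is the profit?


Selling price = $196
Cost price = $83
Profit = selling price - cost price:
Profit = $196 - $83 = $113

$113


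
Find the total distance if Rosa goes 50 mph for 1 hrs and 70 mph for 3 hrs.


Leg 1 distance:
50 x 1 = 50 miles
Leg 2 distance:
70 x 3 = 210 miles
Total distance:
50 + 210 = 260 miles

260 miles


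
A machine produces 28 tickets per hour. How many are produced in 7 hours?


Production rate: 28 tickets per hour
Time: 7 hours
Total: 28 x 7 = 196 tickets

196 tickets


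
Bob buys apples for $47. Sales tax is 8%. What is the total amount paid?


Calculate the tax:
8% of $47 = $3.76
Add tax to price:
$47 + $3.76 = $50.76

$50.76


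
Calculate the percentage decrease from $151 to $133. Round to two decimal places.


Find the absolute change:
|133 - 151| = 18
Divide by original and multiply by 100:
18 / 151 x 100 = 11.9205...% ≈ 11.92%

11.92%


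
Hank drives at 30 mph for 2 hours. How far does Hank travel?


Use the formula: distance = speed x time
Speed = 30 mph, Time = 2 hours
30 x 2 = 60 miles

60 miles


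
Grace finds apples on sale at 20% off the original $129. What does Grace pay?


Calculate the discount amount:
20% of $129 = $25.80
Subtract from original:
$129 - $25.80 = $103.20

$103.20


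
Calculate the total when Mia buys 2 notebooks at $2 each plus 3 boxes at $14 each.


Cost of notebooks:
2 x $2 = $4
Cost of boxes:
3 x $14 = $42
Add both:
$4 + $42 = $46

$46


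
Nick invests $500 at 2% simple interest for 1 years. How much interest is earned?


Use the formula I = P x R x T / 100
P x R x T = 500 x 2 x 1 = 1000
I = 1000 / 100 = $10

$10


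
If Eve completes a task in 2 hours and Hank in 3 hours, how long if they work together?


Eve's rate: 1/2 of the job per hour
Hank's rate: 1/3 of the job per hour
Combined rate: 1/2 + 1/3 = 5/6 per hour
Time = 1 / (5/6) = 6/5 = 1.2 hours

1.2 hours


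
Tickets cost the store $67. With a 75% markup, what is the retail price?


Calculate the markup amount:
75% of $67 = $50.25
Add to cost:
$67 + $50.25 = $117.25

$117.25


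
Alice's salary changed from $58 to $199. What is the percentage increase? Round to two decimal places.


Find the absolute change:
|199 - 58| = 141
Divide by original and multiply by 100:
141 / 58 x 100 = 243.1034...% ≈ 243.1%

243.1%


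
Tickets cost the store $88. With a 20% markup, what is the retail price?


Calculate the markup amount:
20% of $88 = $17.60
Add to cost:
$88 + $17.60 = $105.60

$105.60


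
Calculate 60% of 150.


Convert percentage to decimal:
60% = 0.6
Multiply:
150 x 0.6 = 90

90


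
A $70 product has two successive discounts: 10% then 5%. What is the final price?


First discount:
10% of $70 = $7
Price after first discount:
$70 - $7 = $63
Second discount:
5% of $63 = $3.15
Final price:
$63 - $3.15 = $59.85

$59.85


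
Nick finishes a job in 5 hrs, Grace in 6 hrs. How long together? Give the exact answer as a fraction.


Nick's rate: 1/5 of the job per hour
Grace's rate: 1/6 of the job per hour
Combined rate: 1/5 + 1/6 = 11/30 per hour
Time = 1 / (11/30) = 30/11 hours (≈ 2.73 hours)

30/11 hours


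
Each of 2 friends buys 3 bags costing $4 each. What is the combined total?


Cost per person:
3 x $4 = $12
Group total:
2 x $12 = $24

$24


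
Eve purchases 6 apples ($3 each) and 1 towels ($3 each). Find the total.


Cost of apples:
6 x $3 = $18
Cost of towels:
1 x $3 = $3
Add both:
$18 + $3 = $21

$21


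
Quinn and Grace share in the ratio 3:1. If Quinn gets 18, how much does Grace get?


Find the multiplier:
18 / 3 = 6
Apply to Grace's share:
1 x 6 = 6

6


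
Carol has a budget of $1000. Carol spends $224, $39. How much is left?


Add up expenses:
$224 + $39 = $263
Subtract from budget:
$1000 - $263 = $737

$737


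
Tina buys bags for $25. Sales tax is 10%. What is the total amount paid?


Calculate the tax:
10% of $25 = $2.50
Add tax to price:
$25 + $2.50 = $27.50

$27.50


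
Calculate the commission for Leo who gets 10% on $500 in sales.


Convert rate to decimal:
10% = 0.1
Multiply by sales:
$500 x 0.1 = $50

$50


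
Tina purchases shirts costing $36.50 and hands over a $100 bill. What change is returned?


Start with the amount paid:
$100
Subtract the price:
$100 - $36.50 = $63.50

$63.50


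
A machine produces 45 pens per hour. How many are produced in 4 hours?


Production rate: 45 pens per hour
Time: 4 hours
Total: 45 x 4 = 180 pens

180 pens


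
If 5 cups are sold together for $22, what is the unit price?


Total cost: $22
Number of items: 5
Unit price: $22 / 5 = $4.40

$4.40


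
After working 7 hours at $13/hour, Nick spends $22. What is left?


Calculate earnings:
7 x $13 = $91
Subtract spending:
$91 - $22 = $69

$69


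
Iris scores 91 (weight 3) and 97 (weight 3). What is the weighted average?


Weighted sum:
3 x 91 + 3 x 97 = 564
Total weight:
3 + 3 = 6
Weighted average:
564 / 6 = 94

94


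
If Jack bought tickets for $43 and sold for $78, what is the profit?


Selling price = $78
Cost price = $43
Profit = selling price - cost price:
Profit = $78 - $43 = $35

$35


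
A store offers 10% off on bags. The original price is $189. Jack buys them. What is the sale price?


Calculate the discount amount:
10% of $189 = $18.90
Subtract from original:
$189 - $18.90 = $170.10

$170.10


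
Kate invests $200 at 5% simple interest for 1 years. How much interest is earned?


Use the formula I = P x R x T / 100
P x R x T = 200 x 5 x 1 = 1000
I = 1000 / 100 = $10

$10


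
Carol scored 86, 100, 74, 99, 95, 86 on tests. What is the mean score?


Add the scores:
86 + 100 + 74 + 99 + 95 + 86 = 540
Divide by the number of tests:
540 / 6 = 90

90


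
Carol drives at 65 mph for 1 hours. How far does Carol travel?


Use the formula: distance = speed x time
Speed = 65 mph, Time = 1 hours
65 x 1 = 65 miles

65 miles


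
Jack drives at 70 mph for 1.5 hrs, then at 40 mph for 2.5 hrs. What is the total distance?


Leg 1 distance:
70 x 1.5 = 105 miles
Leg 2 distance:
40 x 2.5 = 100 miles
Total distance:
105 + 100 = 205 miles

205 miles


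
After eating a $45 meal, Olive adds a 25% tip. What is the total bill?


Calculate the tip:
25% of $45 = $11.25
Add tip to meal cost:
$45 + $11.25 = $56.25

$56.25


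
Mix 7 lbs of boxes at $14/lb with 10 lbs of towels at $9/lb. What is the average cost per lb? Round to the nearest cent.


Cost of boxes:
7 x $14 = $98
Cost of towels:
10 x $9 = $90
Total cost: $98 + $90 = $188
Total weight: 17 lbs
Average: $188 / 17 = $11.0588... ≈ $11.06/lb

$11.06/lb


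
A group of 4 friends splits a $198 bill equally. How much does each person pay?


Total bill: $198
Number of people: 4
Each pays: $198 / 4 = $49.50

$49.50


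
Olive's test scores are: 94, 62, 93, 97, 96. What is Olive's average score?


Add the scores:
94 + 62 + 93 + 97 + 96 = 442
Divide by the number of tests:
442 / 5 = 88.4

88.4


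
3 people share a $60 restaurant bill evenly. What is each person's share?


Total bill: $60
Number of people: 3
Each pays: $60 / 3 = $20

$20


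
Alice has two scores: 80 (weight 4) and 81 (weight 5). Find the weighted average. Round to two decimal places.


Weighted sum:
4 x 80 + 5 x 81 = 725
Total weight:
4 + 5 = 9
Weighted average:
725 / 9 = 80.5555... ≈ 80.56

80.56


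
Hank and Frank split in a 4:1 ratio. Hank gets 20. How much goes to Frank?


Find the multiplier:
20 / 4 = 5
Apply to Frank's share:
1 x 5 = 5

5


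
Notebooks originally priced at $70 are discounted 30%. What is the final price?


Calculate the discount amount:
30% of $70 = $21
Subtract from original:
$70 - $21 = $49

$49


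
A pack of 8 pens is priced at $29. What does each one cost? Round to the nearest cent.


Total cost: $29
Number of items: 8
Unit price: $29 / 8 = $3.625 ≈ $3.63

$3.63


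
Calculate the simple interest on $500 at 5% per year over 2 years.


Use the formula I = P x R x T / 100
P x R x T = 500 x 5 x 2 = 5000
I = 5000 / 100 = $50

$50


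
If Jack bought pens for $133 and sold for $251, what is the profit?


Selling price = $251
Cost price = $133
Profit = selling price - cost price:
Profit = $251 - $133 = $118

$118


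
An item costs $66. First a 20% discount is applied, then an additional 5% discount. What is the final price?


First discount:
20% of $66 = $13.20
Price after first discount:
$66 - $13.20 = $52.80
Second discount:
5% of $52.80 = $2.64
Final price:
$52.80 - $2.64 = $50.16

$50.16


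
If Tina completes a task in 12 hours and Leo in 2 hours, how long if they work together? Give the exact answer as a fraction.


Tina's rate: 1/12 of the job per hour
Leo's rate: 1/2 of the job per hour
Combined rate: 1/12 + 1/2 = 7/12 per hour
Time = 1 / (7/12) = 12/7 hours (≈ 1.71 hours)

12/7 hours


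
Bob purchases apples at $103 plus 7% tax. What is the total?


Calculate the tax:
7% of $103 = $7.21
Add tax to price:
$103 + $7.21 = $110.21

$110.21


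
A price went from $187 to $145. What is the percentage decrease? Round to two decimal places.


Find the absolute change:
|145 - 187| = 42
Divide by original and multiply by 100:
42 / 187 x 100 = 22.4598...% ≈ 22.46%

22.46%


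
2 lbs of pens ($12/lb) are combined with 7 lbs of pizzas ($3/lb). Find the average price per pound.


Cost of pens:
2 x $12 = $24
Cost of pizzas:
7 x $3 = $21
Total cost: $24 + $21 = $45
Total weight: 9 lbs
Average: $45 / 9 = $5/lb

$5/lb


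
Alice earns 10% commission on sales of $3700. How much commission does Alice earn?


Convert rate to decimal:
10% = 0.1
Multiply by sales:
$3700 x 0.1 = $370

$370


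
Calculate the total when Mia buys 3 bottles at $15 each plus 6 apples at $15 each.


Cost of bottles:
3 x $15 = $45
Cost of apples:
6 x $15 = $90
Add both:
$45 + $90 = $135

$135


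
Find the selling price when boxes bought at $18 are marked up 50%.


Calculate the markup amount:
50% of $18 = $9
Add to cost:
$18 + $9 = $27

$27


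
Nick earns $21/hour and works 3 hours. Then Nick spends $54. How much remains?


Calculate earnings:
3 x $21 = $63
Subtract spending:
$63 - $54 = $9

$9


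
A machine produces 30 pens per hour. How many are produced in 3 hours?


Production rate: 30 pens per hour
Time: 3 hours
Total: 30 x 3 = 90 pens

90 pens


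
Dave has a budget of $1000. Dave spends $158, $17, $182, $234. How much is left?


Add up expenses:
$158 + $17 + $182 + $234 = $591
Subtract from budget:
$1000 - $591 = $409

$409


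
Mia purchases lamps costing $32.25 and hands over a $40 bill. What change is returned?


Start with the amount paid:
$40
Subtract the price:
$40 - $32.25 = $7.75

$7.75


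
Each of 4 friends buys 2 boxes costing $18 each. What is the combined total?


Cost per person:
2 x $18 = $36
Group total:
4 x $36 = $144

$144


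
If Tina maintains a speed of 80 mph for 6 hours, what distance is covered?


Use the formula: distance = speed x time
Speed = 80 mph, Time = 6 hours
80 x 6 = 480 miles

480 miles


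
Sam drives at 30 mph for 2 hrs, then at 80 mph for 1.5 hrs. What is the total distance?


Leg 1 distance:
30 x 2 = 60 miles
Leg 2 distance:
80 x 1.5 = 120 miles
Total distance:
60 + 120 = 180 miles

180 miles


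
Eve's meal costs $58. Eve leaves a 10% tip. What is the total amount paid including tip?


Calculate the tip:
10% of $58 = $5.80
Add tip to meal cost:
$58 + $5.80 = $63.80

$63.80


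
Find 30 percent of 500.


Convert percentage to decimal:
30% = 0.3
Multiply:
500 x 0.3 = 150

150


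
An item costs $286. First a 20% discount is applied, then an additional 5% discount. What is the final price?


First discount:
20% of $286 = $57.20
Price after first discount:
$286 - $57.20 = $228.80
Second discount:
5% of $228.80 = $11.44
Final price:
$228.80 - $11.44 = $217.36

$217.36


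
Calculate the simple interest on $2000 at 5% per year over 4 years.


Use the formula I = P x R x T / 100
P x R x T = 2000 x 5 x 4 = 40000
I = 40000 / 100 = $400

$400


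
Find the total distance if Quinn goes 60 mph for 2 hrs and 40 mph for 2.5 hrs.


Leg 1 distance:
60 x 2 = 120 miles
Leg 2 distance:
40 x 2.5 = 100 miles
Total distance:
120 + 100 = 220 miles

220 miles


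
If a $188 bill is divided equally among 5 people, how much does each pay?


Total bill: $188
Number of people: 5
Each pays: $188 / 5 = $37.60

$37.60


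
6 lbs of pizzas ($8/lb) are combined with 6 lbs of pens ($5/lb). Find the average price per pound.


Cost of pizzas:
6 x $8 = $48
Cost of pens:
6 x $5 = $30
Total cost: $48 + $30 = $78
Total weight: 12 lbs
Average: $78 / 12 = $6.50/lb

$6.50/lb


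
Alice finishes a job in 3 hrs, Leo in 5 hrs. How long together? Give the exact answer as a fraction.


Alice's rate: 1/3 of the job per hour
Leo's rate: 1/5 of the job per hour
Combined rate: 1/3 + 1/5 = 8/15 per hour
Time = 1 / (8/15) = 15/8 hours (≈ 1.88 hours)

15/8 hours


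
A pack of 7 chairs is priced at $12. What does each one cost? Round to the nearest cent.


Total cost: $12
Number of items: 7
Unit price: $12 / 7 = $1.7142... ≈ $1.71

$1.71


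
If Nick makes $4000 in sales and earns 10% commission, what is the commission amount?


Convert rate to decimal:
10% = 0.1
Multiply by sales:
$4000 x 0.1 = $400

$400


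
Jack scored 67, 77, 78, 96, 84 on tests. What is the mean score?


Add the scores:
67 + 77 + 78 + 96 + 84 = 402
Divide by the number of tests:
402 / 5 = 80.4

80.4


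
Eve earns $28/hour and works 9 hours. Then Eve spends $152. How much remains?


Calculate earnings:
9 x $28 = $252
Subtract spending:
$252 - $152 = $100

$100


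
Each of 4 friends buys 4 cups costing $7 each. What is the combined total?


Cost per person:
4 x $7 = $28
Group total:
4 x $28 = $112

$112


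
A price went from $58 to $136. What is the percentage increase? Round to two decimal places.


Find the absolute change:
|136 - 58| = 78
Divide by original and multiply by 100:
78 / 58 x 100 = 134.4827...% ≈ 134.48%

134.48%


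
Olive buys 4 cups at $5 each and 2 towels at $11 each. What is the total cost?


Cost of cups:
4 x $5 = $20
Cost of towels:
2 x $11 = $22
Add both:
$20 + $22 = $42

$42


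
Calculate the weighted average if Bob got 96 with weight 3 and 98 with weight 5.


Weighted sum:
3 x 96 + 5 x 98 = 778
Total weight:
3 + 5 = 8
Weighted average:
778 / 8 = 97.25

97.25


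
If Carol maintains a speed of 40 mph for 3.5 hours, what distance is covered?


Use the formula: distance = speed x time
Speed = 40 mph, Time = 3.5 hours
40 x 3.5 = 140 miles

140 miles


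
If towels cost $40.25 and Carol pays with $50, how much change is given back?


Start with the amount paid:
$50
Subtract the price:
$50 - $40.25 = $9.75

$9.75


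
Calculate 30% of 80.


Convert percentage to decimal:
30% = 0.3
Multiply:
80 x 0.3 = 24

24


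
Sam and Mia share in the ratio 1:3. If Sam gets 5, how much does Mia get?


Find the multiplier:
5 / 1 = 5
Apply to Mia's share:
3 x 5 = 15

15


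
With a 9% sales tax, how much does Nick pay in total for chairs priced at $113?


Calculate the tax:
9% of $113 = $10.17
Add tax to price:
$113 + $10.17 = $123.17

$123.17


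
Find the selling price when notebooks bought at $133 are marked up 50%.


Calculate the markup amount:
50% of $133 = $66.50
Add to cost:
$133 + $66.50 = $199.50

$199.50


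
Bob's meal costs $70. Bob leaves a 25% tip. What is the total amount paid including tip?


Calculate the tip:
25% of $70 = $17.50
Add tip to meal cost:
$70 + $17.50 = $87.50

$87.50


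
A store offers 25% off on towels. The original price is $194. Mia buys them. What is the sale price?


Calculate the discount amount:
25% of $194 = $48.50
Subtract from original:
$194 - $48.50 = $145.50

$145.50


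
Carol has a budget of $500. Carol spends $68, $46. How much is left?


Add up expenses:
$68 + $46 = $114
Subtract from budget:
$500 - $114 = $386

$386


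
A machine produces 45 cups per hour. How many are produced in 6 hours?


Production rate: 45 cups per hour
Time: 6 hours
Total: 45 x 6 = 270 cups

270 cups


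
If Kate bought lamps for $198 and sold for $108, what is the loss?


Selling price = $108
Cost price = $198
Loss = cost price - selling price:
Loss = $198 - $108 = $90

$90


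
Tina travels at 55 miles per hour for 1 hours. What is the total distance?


Use the formula: distance = speed x time
Speed = 55 mph, Time = 1 hours
55 x 1 = 55 miles

55 miles


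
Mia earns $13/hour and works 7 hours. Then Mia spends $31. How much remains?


Calculate earnings:
7 x $13 = $91
Subtract spending:
$91 - $31 = $60

$60


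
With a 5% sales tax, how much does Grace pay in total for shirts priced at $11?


Calculate the tax:
5% of $11 = $0.55
Add tax to price:
$11 + $0.55 = $11.55

$11.55


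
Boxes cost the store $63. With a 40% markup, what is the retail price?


Calculate the markup amount:
40% of $63 = $25.20
Add to cost:
$63 + $25.20 = $88.20

$88.20


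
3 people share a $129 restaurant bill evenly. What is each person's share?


Total bill: $129
Number of people: 3
Each pays: $129 / 3 = $43

$43


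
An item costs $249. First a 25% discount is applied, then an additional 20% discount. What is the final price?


First discount:
25% of $249 = $62.25
Price after first discount:
$249 - $62.25 = $186.75
Second discount:
20% of $186.75 = $37.35
Final price:
$186.75 - $37.35 = $149.40

$149.40


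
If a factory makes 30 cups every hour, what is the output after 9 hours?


Production rate: 30 cups per hour
Time: 9 hours
Total: 30 x 9 = 270 cups

270 cups


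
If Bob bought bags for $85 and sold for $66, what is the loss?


Selling price = $66
Cost price = $85
Loss = cost price - selling price:
Loss = $85 - $66 = $19

$19


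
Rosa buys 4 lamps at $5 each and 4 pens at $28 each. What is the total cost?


Cost of lamps:
4 x $5 = $20
Cost of pens:
4 x $28 = $112
Add both:
$20 + $112 = $132

$132


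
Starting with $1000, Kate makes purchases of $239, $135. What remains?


Add up expenses:
$239 + $135 = $374
Subtract from budget:
$1000 - $374 = $626

$626


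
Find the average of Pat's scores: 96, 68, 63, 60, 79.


Add the scores:
96 + 68 + 63 + 60 + 79 = 366
Divide by the number of tests:
366 / 5 = 73.2

73.2


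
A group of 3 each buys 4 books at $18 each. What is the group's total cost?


Cost per person:
4 x $18 = $72
Group total:
3 x $72 = $216

$216


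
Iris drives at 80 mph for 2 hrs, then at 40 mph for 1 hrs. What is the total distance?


Leg 1 distance:
80 x 2 = 160 miles
Leg 2 distance:
40 x 1 = 40 miles
Total distance:
160 + 40 = 200 miles

200 miles


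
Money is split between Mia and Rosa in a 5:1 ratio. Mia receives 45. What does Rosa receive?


Find the multiplier:
45 / 5 = 9
Apply to Rosa's share:
1 x 9 = 9

9


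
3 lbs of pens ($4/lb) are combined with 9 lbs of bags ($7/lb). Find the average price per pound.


Cost of pens:
3 x $4 = $12
Cost of bags:
9 x $7 = $63
Total cost: $12 + $63 = $75
Total weight: 12 lbs
Average: $75 / 12 = $6.25/lb

$6.25/lb


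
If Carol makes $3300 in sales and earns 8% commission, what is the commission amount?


Convert rate to decimal:
8% = 0.08
Multiply by sales:
$3300 x 0.08 = $264

$264


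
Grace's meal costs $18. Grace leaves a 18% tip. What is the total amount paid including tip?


Calculate the tip:
18% of $18 = $3.24
Add tip to meal cost:
$18 + $3.24 = $21.24

$21.24


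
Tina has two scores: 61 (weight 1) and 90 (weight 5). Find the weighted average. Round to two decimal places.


Weighted sum:
1 x 61 + 5 x 90 = 511
Total weight:
1 + 5 = 6
Weighted average:
511 / 6 = 85.1666... ≈ 85.17

85.17


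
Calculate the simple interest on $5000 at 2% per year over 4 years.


Use the formula I = P x R x T / 100
P x R x T = 5000 x 2 x 4 = 40000
I = 40000 / 100 = $400

$400


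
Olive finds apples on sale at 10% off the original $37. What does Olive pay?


Calculate the discount amount:
10% of $37 = $3.70
Subtract from original:
$37 - $3.70 = $33.30

$33.30


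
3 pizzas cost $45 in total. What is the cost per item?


Total cost: $45
Number of items: 3
Unit price: $45 / 3 = $15

$15


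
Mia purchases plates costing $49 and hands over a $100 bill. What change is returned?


Start with the amount paid:
$100
Subtract the price:
$100 - $49 = $51

$51


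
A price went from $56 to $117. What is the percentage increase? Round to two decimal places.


Find the absolute change:
|117 - 56| = 61
Divide by original and multiply by 100:
61 / 56 x 100 = 108.9285...% ≈ 108.93%

108.93%


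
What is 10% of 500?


Convert percentage to decimal:
10% = 0.1
Multiply:
500 x 0.1 = 50

50


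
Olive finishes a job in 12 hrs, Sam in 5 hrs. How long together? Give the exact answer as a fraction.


Olive's rate: 1/12 of the job per hour
Sam's rate: 1/5 of the job per hour
Combined rate: 1/12 + 1/5 = 17/60 per hour
Time = 1 / (17/60) = 60/17 hours (≈ 3.53 hours)

60/17 hours


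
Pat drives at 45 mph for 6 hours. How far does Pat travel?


Use the formula: distance = speed x time
Speed = 45 mph, Time = 6 hours
45 x 6 = 270 miles

270 miles


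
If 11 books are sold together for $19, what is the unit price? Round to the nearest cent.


Total cost: $19
Number of items: 11
Unit price: $19 / 11 = $1.7272... ≈ $1.73

$1.73


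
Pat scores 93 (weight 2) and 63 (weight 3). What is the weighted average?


Weighted sum:
2 x 93 + 3 x 63 = 375
Total weight:
2 + 3 = 5
Weighted average:
375 / 5 = 75

75


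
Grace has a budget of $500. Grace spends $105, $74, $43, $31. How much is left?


Add up expenses:
$105 + $74 + $43 + $31 = $253
Subtract from budget:
$500 - $253 = $247

$247


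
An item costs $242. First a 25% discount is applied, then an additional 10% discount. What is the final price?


First discount:
25% of $242 = $60.50
Price after first discount:
$242 - $60.50 = $181.50
Second discount:
10% of $181.50 = $18.15
Final price:
$181.50 - $18.15 = $163.35

$163.35


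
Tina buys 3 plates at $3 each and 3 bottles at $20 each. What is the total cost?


Cost of plates:
3 x $3 = $9
Cost of bottles:
3 x $20 = $60
Add both:
$9 + $60 = $69

$69


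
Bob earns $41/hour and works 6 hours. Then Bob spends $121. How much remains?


Calculate earnings:
6 x $41 = $246
Subtract spending:
$246 - $121 = $125

$125


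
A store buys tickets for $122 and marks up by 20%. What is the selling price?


Calculate the markup amount:
20% of $122 = $24.40
Add to cost:
$122 + $24.40 = $146.40

$146.40


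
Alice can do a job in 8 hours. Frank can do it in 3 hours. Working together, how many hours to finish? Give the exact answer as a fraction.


Alice's rate: 1/8 of the job per hour
Frank's rate: 1/3 of the job per hour
Combined rate: 1/8 + 1/3 = 11/24 per hour
Time = 1 / (11/24) = 24/11 hours (≈ 2.18 hours)

24/11 hours


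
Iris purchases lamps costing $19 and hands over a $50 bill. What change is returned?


Start with the amount paid:
$50
Subtract the price:
$50 - $19 = $31

$31


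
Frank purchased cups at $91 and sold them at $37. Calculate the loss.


Selling price = $37
Cost price = $91
Loss = cost price - selling price:
Loss = $91 - $37 = $54

$54


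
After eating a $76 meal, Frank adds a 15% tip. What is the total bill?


Calculate the tip:
15% of $76 = $11.40
Add tip to meal cost:
$76 + $11.40 = $87.40

$87.40


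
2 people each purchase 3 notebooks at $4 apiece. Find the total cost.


Cost per person:
3 x $4 = $12
Group total:
2 x $12 = $24

$24


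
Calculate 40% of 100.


Convert percentage to decimal:
40% = 0.4
Multiply:
100 x 0.4 = 40

40


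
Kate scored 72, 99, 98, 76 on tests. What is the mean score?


Add the scores:
72 + 99 + 98 + 76 = 345
Divide by the number of tests:
345 / 4 = 86.25

86.25


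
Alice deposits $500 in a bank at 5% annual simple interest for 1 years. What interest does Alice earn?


Use the formula I = P x R x T / 100
P x R x T = 500 x 5 x 1 = 2500
I = 2500 / 100 = $25

$25


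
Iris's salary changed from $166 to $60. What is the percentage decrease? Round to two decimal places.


Find the absolute change:
|60 - 166| = 106
Divide by original and multiply by 100:
106 / 166 x 100 = 63.8554...% ≈ 63.86%

63.86%


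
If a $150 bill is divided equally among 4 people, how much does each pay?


Total bill: $150
Number of people: 4
Each pays: $150 / 4 = $37.50

$37.50


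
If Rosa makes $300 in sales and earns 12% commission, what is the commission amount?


Convert rate to decimal:
12% = 0.12
Multiply by sales:
$300 x 0.12 = $36

$36


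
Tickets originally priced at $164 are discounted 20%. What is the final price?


Calculate the discount amount:
20% of $164 = $32.80
Subtract from original:
$164 - $32.80 = $131.20

$131.20


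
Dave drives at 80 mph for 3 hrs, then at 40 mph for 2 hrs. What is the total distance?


Leg 1 distance:
80 x 3 = 240 miles
Leg 2 distance:
40 x 2 = 80 miles
Total distance:
240 + 80 = 320 miles

320 miles


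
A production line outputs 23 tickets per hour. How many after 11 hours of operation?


Production rate: 23 tickets per hour
Time: 11 hours
Total: 23 x 11 = 253 tickets

253 tickets


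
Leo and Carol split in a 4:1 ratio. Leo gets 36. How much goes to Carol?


Find the multiplier:
36 / 4 = 9
Apply to Carol's share:
1 x 9 = 9

9


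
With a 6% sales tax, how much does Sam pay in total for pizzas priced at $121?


Calculate the tax:
6% of $121 = $7.26
Add tax to price:
$121 + $7.26 = $128.26

$128.26


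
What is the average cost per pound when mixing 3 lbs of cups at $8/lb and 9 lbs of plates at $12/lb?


Cost of cups:
3 x $8 = $24
Cost of plates:
9 x $12 = $108
Total cost: $24 + $108 = $132
Total weight: 12 lbs
Average: $132 / 12 = $11/lb

$11/lb


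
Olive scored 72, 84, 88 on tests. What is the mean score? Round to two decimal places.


Add the scores:
72 + 84 + 88 = 244
Divide by the number of tests:
244 / 3 = 81.3333... ≈ 81.33

81.33


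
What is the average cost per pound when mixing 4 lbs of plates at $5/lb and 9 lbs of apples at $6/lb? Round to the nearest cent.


Cost of plates:
4 x $5 = $20
Cost of apples:
9 x $6 = $54
Total cost: $20 + $54 = $74
Total weight: 13 lbs
Average: $74 / 13 = $5.6923... ≈ $5.69/lb

$5.69/lb


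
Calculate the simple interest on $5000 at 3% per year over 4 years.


Use the formula I = P x R x T / 100
P x R x T = 5000 x 3 x 4 = 60000
I = 60000 / 100 = $600

$600


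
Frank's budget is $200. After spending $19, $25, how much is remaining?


Add up expenses:
$19 + $25 = $44
Subtract from budget:
$200 - $44 = $156

$156


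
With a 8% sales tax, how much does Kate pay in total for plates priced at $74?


Calculate the tax:
8% of $74 = $5.92
Add tax to price:
$74 + $5.92 = $79.92

$79.92


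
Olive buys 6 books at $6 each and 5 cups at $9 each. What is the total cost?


Cost of books:
6 x $6 = $36
Cost of cups:
5 x $9 = $45
Add both:
$36 + $45 = $81

$81


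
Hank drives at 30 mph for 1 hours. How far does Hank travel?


Use the formula: distance = speed x time
Speed = 30 mph, Time = 1 hours
30 x 1 = 30 miles

30 miles


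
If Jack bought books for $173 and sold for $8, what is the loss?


Selling price = $8
Cost price = $173
Loss = cost price - selling price:
Loss = $173 - $8 = $165

$165


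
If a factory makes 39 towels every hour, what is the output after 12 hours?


Production rate: 39 towels per hour
Time: 12 hours
Total: 39 x 12 = 468 towels

468 towels


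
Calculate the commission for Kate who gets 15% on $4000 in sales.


Convert rate to decimal:
15% = 0.15
Multiply by sales:
$4000 x 0.15 = $600

$600


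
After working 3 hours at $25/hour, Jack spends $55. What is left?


Calculate earnings:
3 x $25 = $75
Subtract spending:
$75 - $55 = $20

$20


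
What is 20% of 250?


Convert percentage to decimal:
20% = 0.2
Multiply:
250 x 0.2 = 50

50


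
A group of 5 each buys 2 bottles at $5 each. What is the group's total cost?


Cost per person:
2 x $5 = $10
Group total:
5 x $10 = $50

$50


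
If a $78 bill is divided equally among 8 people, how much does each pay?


Total bill: $78
Number of people: 8
Each pays: $78 / 8 = $9.75

$9.75


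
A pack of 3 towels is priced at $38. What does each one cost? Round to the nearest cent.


Total cost: $38
Number of items: 3
Unit price: $38 / 3 = $12.6666... ≈ $12.67

$12.67


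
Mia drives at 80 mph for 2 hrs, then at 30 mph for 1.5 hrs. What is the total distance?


Leg 1 distance:
80 x 2 = 160 miles
Leg 2 distance:
30 x 1.5 = 45 miles
Total distance:
160 + 45 = 205 miles

205 miles


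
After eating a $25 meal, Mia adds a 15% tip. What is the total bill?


Calculate the tip:
15% of $25 = $3.75
Add tip to meal cost:
$25 + $3.75 = $28.75

$28.75


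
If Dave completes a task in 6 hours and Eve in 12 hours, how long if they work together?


Dave's rate: 1/6 of the job per hour
Eve's rate: 1/12 of the job per hour
Combined rate: 1/6 + 1/12 = 1/4 per hour
Time = 1 / (1/4) = 4 hours

4 hours


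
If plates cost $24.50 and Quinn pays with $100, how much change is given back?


Start with the amount paid:
$100
Subtract the price:
$100 - $24.50 = $75.50

$75.50


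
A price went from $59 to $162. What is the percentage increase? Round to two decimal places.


Find the absolute change:
|162 - 59| = 103
Divide by original and multiply by 100:
103 / 59 x 100 = 174.5762...% ≈ 174.58%

174.58%
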